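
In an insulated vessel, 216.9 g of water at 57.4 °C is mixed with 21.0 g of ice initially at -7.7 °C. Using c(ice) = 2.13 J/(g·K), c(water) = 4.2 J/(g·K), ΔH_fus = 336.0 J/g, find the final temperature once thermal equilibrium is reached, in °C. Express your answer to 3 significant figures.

T_f = 44.9 °C

Heat to bring ice to 0 °C and melt it: q₁ = 21.0×2.13×7.7 + 21.0×336.0 = 7400.4 J
Heat the water can supply cooling to 0 °C: 216.9×4.2×57.4 = 52290.3 J > q₁, so all ice melts.
Energy balance: 216.9×4.2×(57.4 − T) = 7400.4 + 21.0×4.2×(T − 0)
910.98(57.4 − T) = 7400.4 + 88.2 T
52290.3 − 7400.4 = 999.18 T
T = 44889.9 / 999.18 = 44.93 °C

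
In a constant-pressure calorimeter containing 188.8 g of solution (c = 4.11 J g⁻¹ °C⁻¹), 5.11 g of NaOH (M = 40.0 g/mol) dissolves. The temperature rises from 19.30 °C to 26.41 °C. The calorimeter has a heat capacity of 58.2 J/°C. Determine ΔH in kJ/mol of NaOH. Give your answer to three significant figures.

ΔH = -46.4 kJ/mol

|ΔT| = |26.41 − 19.30| = 7.11 °C
|q_surr| = (188.8 × 4.11 + 58.2) × 7.11 = 834.168 × 7.11 = 5931 J
n(NaOH) = 5.11 / 40.0 = 0.1278 mol
Temperature rose, so q_rxn = −|q_surr| = -5.931 kJ
ΔH = q_rxn / n = -46.41 kJ/mol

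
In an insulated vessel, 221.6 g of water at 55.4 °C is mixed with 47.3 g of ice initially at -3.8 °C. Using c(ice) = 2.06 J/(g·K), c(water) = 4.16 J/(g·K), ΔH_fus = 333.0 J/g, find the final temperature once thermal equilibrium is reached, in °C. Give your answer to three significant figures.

T_f = 31.2 °C

Heat to bring ice to 0 °C and melt it: q₁ = 47.3×2.06×3.8 + 47.3×333.0 = 16121 J
Heat the water can supply cooling to 0 °C: 221.6×4.16×55.4 = 51070.8 J > q₁, so all ice melts.
Energy balance: 221.6×4.16×(55.4 − T) = 16121 + 47.3×4.16×(T − 0)
921.856(55.4 − T) = 16121 + 196.768 T
51070.8 − 16121 = 1118.624 T
T = 34949.8 / 1118.624 = 31.24 °C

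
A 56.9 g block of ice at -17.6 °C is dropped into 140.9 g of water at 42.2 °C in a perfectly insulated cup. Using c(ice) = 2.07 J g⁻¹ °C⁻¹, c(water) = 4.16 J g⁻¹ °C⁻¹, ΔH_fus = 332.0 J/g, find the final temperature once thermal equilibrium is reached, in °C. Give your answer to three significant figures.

T_f = 4.58 °C

Heat to bring ice to 0 °C and melt it: q₁ = 56.9×2.07×17.6 + 56.9×332.0 = 20964 J
Heat the water can supply cooling to 0 °C: 140.9×4.16×42.2 = 24735.3 J > q₁, so all ice melts.
Energy balance: 140.9×4.16×(42.2 − T) = 20964 + 56.9×4.16×(T − 0)
586.144(42.2 − T) = 20964 + 236.704 T
24735.3 − 20964 = 822.848 T
T = 3771.3 / 822.848 = 4.583 °C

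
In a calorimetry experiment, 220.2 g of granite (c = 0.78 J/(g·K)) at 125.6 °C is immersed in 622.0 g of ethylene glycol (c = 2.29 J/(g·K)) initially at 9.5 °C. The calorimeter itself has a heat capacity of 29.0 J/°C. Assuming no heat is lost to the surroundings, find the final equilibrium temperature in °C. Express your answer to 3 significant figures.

Heat lost by granite = heat gained by ethylene glycol + calorimeter.
(220.2)(0.78)(125.6 − T) = [(622.0)(2.29) + 29.0](T − 9.5)
171.756 (125.6 − T) = 1453.38 (T − 9.5)
21573 − 171.756 T = 1453.38 T − 13807
35380 = 1625.136 T
T = 21.77 °C

T_f = 21.8 °C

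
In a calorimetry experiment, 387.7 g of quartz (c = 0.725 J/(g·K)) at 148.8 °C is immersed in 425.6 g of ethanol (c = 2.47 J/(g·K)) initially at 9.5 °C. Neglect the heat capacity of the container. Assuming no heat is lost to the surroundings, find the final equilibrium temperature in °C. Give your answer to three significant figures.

Heat lost by quartz = heat gained by ethanol.
(387.7)(0.725)(148.8 − T) = (425.6)(2.47)(T − 9.5)
281.0825 (148.8 − T) = 1051.232 (T − 9.5)
41825 − 281.0825 T = 1051.232 T − 9986.7
51811.7 = 1332.3145 T
T = 38.89 °C

T_f = 38.9 °C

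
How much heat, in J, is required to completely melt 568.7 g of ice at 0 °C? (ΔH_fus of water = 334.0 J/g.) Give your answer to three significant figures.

q = 190000 J

q = m × ΔH_fus = 568.7 × 334.0 = 189900 J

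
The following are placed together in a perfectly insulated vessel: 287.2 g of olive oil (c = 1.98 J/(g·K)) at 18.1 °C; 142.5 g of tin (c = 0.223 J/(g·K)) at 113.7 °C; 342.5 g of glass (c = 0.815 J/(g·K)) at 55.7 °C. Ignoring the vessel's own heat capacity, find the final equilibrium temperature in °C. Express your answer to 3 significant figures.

T_f = 33.5 °C

Σ mᵢcᵢ(T − Tᵢ) = 0  ⇒  T = Σ mᵢcᵢTᵢ / Σ mᵢcᵢ
Σ mᵢcᵢ = 287.2×1.98 + 142.5×0.223 + 342.5×0.815 = 879.5710
Σ mᵢcᵢTᵢ = 568.656×18.1 + 31.7775×113.7 + 279.1375×55.7 = 29454
T = 29454 / 879.5710 = 33.49 °C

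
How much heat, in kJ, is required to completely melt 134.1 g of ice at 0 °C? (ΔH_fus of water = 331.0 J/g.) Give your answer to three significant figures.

q = m × ΔH_fus = 134.1 × 331.0 = 44390 J = 44.4 kJ

q = 44.4 kJ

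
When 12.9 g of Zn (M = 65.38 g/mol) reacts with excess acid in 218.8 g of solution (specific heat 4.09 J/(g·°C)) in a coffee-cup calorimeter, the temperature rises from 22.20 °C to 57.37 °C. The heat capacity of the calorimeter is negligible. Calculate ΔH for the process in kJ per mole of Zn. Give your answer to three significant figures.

|ΔT| = |57.37 − 22.20| = 35.17 °C
|q_surr| = (218.8 × 4.09) × 35.17 = 894.892 × 35.17 = 31470 J
n(Zn) = 12.9 / 65.38 = 0.1973 mol
Temperature rose, so q_rxn = −|q_surr| = -31.47 kJ
ΔH = q_rxn / n = -159.5 kJ/mol

ΔH = -160 kJ/mol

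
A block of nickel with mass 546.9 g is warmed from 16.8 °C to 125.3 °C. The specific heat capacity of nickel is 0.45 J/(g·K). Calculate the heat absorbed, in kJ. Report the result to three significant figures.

q = 26.7 kJ

q = m c ΔT = 546.9 × 0.45 × (125.3 − 16.8)
q = 546.9 × 0.45 × 108.5 = 26700 J = 26.7 kJ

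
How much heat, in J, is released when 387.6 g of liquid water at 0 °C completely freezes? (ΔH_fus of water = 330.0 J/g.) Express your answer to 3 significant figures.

q = 128000 J

q = m × ΔH_fus = 387.6 × 330.0 = 127900 J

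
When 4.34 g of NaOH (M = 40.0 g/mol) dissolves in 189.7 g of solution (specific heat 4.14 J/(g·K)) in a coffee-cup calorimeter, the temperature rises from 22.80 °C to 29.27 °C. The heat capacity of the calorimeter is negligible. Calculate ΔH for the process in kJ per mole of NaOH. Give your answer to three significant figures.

|ΔT| = |29.27 − 22.80| = 6.47 °C
|q_surr| = (189.7 × 4.14) × 6.47 = 785.358 × 6.47 = 5081 J
n(NaOH) = 4.34 / 40.0 = 0.1085 mol
Temperature rose, so q_rxn = −|q_surr| = -5.081 kJ
ΔH = q_rxn / n = -46.83 kJ/mol

ΔH = -46.8 kJ/mol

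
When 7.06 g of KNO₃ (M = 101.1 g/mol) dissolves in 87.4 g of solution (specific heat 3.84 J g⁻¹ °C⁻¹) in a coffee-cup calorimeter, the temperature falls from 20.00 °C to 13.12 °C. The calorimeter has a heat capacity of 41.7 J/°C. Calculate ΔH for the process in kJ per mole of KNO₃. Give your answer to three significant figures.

ΔH = 37.2 kJ/mol

|ΔT| = |13.12 − 20.00| = 6.88 °C
|q_surr| = (87.4 × 3.84 + 41.7) × 6.88 = 377.316 × 6.88 = 2596 J
n(KNO₃) = 7.06 / 101.1 = 0.06983 mol
Temperature fell, so q_rxn = +|q_surr| = 2.596 kJ
ΔH = q_rxn / n = 37.18 kJ/mol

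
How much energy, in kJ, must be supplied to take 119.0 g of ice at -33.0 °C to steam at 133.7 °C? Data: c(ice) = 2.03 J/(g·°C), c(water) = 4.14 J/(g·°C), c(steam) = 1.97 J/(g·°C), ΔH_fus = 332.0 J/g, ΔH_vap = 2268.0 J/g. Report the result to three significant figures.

q1 (heat ice -33.0→0.0 °C): 119.0 × 2.03 × 33.0 = 7972 J
q2 (melt at 0 °C): 119.0 × 332.0 = 39508 J
q3 (heat water 0.0→100.0 °C): 119.0 × 4.14 × 100.0 = 49266 J
q4 (vaporize at 100 °C): 119.0 × 2268.0 = 269892 J
q5 (heat steam 100.0→133.7 °C): 119.0 × 1.97 × 33.7 = 7900 J
Total: 7972 + 39508 + 49266 + 269892 + 7900 = 374538 J = 375 kJ

q = 375 kJ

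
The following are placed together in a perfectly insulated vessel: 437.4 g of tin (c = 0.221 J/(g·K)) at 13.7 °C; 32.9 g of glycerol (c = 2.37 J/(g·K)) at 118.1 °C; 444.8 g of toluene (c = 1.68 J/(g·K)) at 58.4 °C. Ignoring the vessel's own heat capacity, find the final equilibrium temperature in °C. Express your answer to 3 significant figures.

Σ mᵢcᵢ(T − Tᵢ) = 0  ⇒  T = Σ mᵢcᵢTᵢ / Σ mᵢcᵢ
Σ mᵢcᵢ = 437.4×0.221 + 32.9×2.37 + 444.8×1.68 = 921.9024
Σ mᵢcᵢTᵢ = 96.6654×13.7 + 77.973×118.1 + 747.264×58.4 = 54173
T = 54173 / 921.9024 = 58.76 °C

T_f = 58.8 °C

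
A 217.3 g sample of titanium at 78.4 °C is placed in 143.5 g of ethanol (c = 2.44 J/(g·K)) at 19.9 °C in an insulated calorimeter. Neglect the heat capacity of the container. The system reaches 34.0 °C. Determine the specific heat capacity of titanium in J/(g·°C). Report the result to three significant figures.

c = 0.512 J/(g·°C)

q_gained = (143.5 × 2.44) × (34.0 − 19.9) = 4937 J
q_lost = 217.3 × c × (78.4 − 34.0) = 9648.12 c
Set equal: c = 4937 / 9648.12 = 0.512 J/(g·°C)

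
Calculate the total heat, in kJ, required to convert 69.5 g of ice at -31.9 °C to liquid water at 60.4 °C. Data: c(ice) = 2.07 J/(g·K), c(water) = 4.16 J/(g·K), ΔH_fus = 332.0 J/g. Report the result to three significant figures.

q = 45.1 kJ

q1 (heat ice -31.9→0.0 °C): 69.5 × 2.07 × 31.9 = 4589 J
q2 (melt at 0 °C): 69.5 × 332.0 = 23074 J
q3 (heat water 0.0→60.4 °C): 69.5 × 4.16 × 60.4 = 17463 J
Total: 4589 + 23074 + 17463 = 45126 J = 45.1 kJ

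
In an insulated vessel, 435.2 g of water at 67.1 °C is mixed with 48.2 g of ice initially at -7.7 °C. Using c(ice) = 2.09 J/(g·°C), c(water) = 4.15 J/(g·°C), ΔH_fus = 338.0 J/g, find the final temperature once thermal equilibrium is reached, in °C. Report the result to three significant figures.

Heat to bring ice to 0 °C and melt it: q₁ = 48.2×2.09×7.7 + 48.2×338.0 = 17067 J
Heat the water can supply cooling to 0 °C: 435.2×4.15×67.1 = 121188 J > q₁, so all ice melts.
Energy balance: 435.2×4.15×(67.1 − T) = 17067 + 48.2×4.15×(T − 0)
1806.08(67.1 − T) = 17067 + 200.03 T
121188 − 17067 = 2006.11 T
T = 104121 / 2006.11 = 51.90 °C

T_f = 51.9 °C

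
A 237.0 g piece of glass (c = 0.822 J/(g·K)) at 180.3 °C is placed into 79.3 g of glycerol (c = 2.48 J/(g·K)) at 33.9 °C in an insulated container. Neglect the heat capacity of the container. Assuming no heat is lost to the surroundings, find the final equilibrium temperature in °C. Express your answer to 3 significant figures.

T_f = 107 °C

Heat lost by glass = heat gained by glycerol.
(237.0)(0.822)(180.3 − T) = (79.3)(2.48)(T − 33.9)
194.814 (180.3 − T) = 196.664 (T − 33.9)
35125 − 194.814 T = 196.664 T − 6666.9
41791.9 = 391.478 T
T = 106.8 °C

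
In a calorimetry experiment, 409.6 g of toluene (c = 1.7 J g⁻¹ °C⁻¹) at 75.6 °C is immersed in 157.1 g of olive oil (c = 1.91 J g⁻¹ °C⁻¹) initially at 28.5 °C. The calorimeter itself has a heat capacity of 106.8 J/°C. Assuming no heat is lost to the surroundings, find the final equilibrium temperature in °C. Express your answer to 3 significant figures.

Heat lost by toluene = heat gained by olive oil + calorimeter.
(409.6)(1.7)(75.6 − T) = [(157.1)(1.91) + 106.8](T − 28.5)
696.32 (75.6 − T) = 406.861 (T − 28.5)
52642 − 696.32 T = 406.861 T − 11596
64238 = 1103.181 T
T = 58.23 °C

T_f = 58.2 °C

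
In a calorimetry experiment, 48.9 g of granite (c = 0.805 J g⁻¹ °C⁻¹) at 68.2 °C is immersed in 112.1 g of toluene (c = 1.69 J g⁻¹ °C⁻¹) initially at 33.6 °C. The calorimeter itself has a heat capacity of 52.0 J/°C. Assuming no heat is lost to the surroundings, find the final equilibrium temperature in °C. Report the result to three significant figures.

T_f = 38.5 °C

Heat lost by granite = heat gained by toluene + calorimeter.
(48.9)(0.805)(68.2 − T) = [(112.1)(1.69) + 52.0](T − 33.6)
39.3645 (68.2 − T) = 241.449 (T − 33.6)
2684.7 − 39.3645 T = 241.449 T − 8112.7
10797.4 = 280.8135 T
T = 38.45 °C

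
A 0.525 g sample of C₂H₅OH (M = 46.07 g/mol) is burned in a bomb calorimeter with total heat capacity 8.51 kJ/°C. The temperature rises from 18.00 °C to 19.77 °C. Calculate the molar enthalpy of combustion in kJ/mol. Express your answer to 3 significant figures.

ΔH = -1320 kJ/mol

ΔT = 19.77 − 18.00 = 1.77 °C
q_cal = C_cal × ΔT = 8.51 × 1.77 = 15.0627 kJ
n = 0.525 / 46.07 = 0.01140 mol
q_rxn = −q_cal = -15.0627 kJ
ΔH = -15.0627 / 0.01140 = -1321 kJ/mol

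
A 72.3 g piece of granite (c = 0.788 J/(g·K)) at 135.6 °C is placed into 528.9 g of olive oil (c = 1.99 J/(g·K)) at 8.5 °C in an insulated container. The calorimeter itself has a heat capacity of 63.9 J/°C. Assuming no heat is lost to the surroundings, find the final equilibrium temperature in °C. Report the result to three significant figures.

Heat lost by granite = heat gained by olive oil + calorimeter.
(72.3)(0.788)(135.6 − T) = [(528.9)(1.99) + 63.9](T − 8.5)
56.9724 (135.6 − T) = 1116.411 (T − 8.5)
7725.5 − 56.9724 T = 1116.411 T − 9489.5
17215.0 = 1173.3834 T
T = 14.67 °C

T_f = 14.7 °C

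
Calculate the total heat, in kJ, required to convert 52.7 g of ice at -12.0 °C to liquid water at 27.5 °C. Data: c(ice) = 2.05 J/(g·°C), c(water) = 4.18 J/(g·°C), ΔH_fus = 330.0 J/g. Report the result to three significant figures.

q1 (heat ice -12.0→0.0 °C): 52.7 × 2.05 × 12.0 = 1296 J
q2 (melt at 0 °C): 52.7 × 330.0 = 17391 J
q3 (heat water 0.0→27.5 °C): 52.7 × 4.18 × 27.5 = 6058 J
Total: 1296 + 17391 + 6058 = 24745 J = 24.7 kJ

q = 24.7 kJ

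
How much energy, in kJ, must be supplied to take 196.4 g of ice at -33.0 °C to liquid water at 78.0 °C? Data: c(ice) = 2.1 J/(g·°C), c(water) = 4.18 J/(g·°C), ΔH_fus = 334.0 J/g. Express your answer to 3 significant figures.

q1 (heat ice -33.0→0.0 °C): 196.4 × 2.1 × 33.0 = 13611 J
q2 (melt at 0 °C): 196.4 × 334.0 = 65598 J
q3 (heat water 0.0→78.0 °C): 196.4 × 4.18 × 78.0 = 64034 J
Total: 13611 + 65598 + 64034 = 143243 J = 143 kJ

q = 143 kJ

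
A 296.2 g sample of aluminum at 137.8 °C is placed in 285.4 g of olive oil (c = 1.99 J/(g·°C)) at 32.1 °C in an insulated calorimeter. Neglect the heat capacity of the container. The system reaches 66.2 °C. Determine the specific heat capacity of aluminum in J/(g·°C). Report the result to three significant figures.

c = 0.913 J/(g·°C)

q_gained = (285.4 × 1.99) × (66.2 − 32.1) = 19370 J
q_lost = 296.2 × c × (137.8 − 66.2) = 21207.92 c
Set equal: c = 19370 / 21207.92 = 0.913 J/(g·°C)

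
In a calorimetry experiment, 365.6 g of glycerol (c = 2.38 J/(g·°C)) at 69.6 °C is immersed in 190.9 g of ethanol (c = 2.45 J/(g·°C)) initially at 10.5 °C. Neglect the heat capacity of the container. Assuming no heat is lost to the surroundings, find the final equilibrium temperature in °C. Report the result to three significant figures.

Heat lost by glycerol = heat gained by ethanol.
(365.6)(2.38)(69.6 − T) = (190.9)(2.45)(T − 10.5)
870.128 (69.6 − T) = 467.705 (T − 10.5)
60561 − 870.128 T = 467.705 T − 4910.9
65471.9 = 1337.833 T
T = 48.94 °C

T_f = 48.9 °C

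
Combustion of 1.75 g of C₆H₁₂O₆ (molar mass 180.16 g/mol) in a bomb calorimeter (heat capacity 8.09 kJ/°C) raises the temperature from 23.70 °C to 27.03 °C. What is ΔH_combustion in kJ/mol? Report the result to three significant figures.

ΔT = 27.03 − 23.70 = 3.33 °C
q_cal = C_cal × ΔT = 8.09 × 3.33 = 26.9397 kJ
n = 1.75 / 180.16 = 0.009714 mol
q_rxn = −q_cal = -26.9397 kJ
ΔH = -26.9397 / 0.009714 = -2773 kJ/mol

ΔH = -2770 kJ/mol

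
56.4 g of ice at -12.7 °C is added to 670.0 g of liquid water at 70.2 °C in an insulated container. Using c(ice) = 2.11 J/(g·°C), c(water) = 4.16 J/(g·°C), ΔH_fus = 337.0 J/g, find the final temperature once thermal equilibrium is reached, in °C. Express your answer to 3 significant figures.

T_f = 58.0 °C

Heat to bring ice to 0 °C and melt it: q₁ = 56.4×2.11×12.7 + 56.4×337.0 = 20518 J
Heat the water can supply cooling to 0 °C: 670.0×4.16×70.2 = 195661 J > q₁, so all ice melts.
Energy balance: 670.0×4.16×(70.2 − T) = 20518 + 56.4×4.16×(T − 0)
2787.2(70.2 − T) = 20518 + 234.624 T
195661 − 20518 = 3021.824 T
T = 175143 / 3021.824 = 57.96 °C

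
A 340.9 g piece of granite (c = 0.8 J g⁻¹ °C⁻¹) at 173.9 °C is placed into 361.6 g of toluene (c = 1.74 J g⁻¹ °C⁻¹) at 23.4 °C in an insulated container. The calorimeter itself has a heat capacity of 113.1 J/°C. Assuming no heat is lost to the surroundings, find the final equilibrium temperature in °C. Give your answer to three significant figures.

T_f = 63.8 °C

Heat lost by granite = heat gained by toluene + calorimeter.
(340.9)(0.8)(173.9 − T) = [(361.6)(1.74) + 113.1](T − 23.4)
272.72 (173.9 − T) = 742.284 (T − 23.4)
47426 − 272.72 T = 742.284 T − 17369
64795 = 1015.004 T
T = 63.84 °C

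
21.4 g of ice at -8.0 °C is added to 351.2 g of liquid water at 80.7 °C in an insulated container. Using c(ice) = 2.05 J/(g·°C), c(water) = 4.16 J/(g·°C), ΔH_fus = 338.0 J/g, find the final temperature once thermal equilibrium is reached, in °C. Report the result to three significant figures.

T_f = 71.2 °C

Heat to bring ice to 0 °C and melt it: q₁ = 21.4×2.05×8.0 + 21.4×338.0 = 7584.2 J
Heat the water can supply cooling to 0 °C: 351.2×4.16×80.7 = 117902 J > q₁, so all ice melts.
Energy balance: 351.2×4.16×(80.7 − T) = 7584.2 + 21.4×4.16×(T − 0)
1460.992(80.7 − T) = 7584.2 + 89.024 T
117902 − 7584.2 = 1550.016 T
T = 110317.8 / 1550.016 = 71.17 °C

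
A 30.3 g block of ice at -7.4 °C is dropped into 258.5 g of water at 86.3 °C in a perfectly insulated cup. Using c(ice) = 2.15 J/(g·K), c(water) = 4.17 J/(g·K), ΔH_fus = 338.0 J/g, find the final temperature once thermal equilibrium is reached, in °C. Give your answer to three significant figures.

Heat to bring ice to 0 °C and melt it: q₁ = 30.3×2.15×7.4 + 30.3×338.0 = 10723 J
Heat the water can supply cooling to 0 °C: 258.5×4.17×86.3 = 93026.7 J > q₁, so all ice melts.
Energy balance: 258.5×4.17×(86.3 − T) = 10723 + 30.3×4.17×(T − 0)
1077.945(86.3 − T) = 10723 + 126.351 T
93026.7 − 10723 = 1204.296 T
T = 82303.7 / 1204.296 = 68.34 °C

T_f = 68.3 °C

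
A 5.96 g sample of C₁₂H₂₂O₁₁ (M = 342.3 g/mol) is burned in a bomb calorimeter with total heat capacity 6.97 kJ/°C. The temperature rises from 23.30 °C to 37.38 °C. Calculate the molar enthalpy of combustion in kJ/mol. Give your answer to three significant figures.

ΔH = -5640 kJ/mol

ΔT = 37.38 − 23.30 = 14.08 °C
q_cal = C_cal × ΔT = 6.97 × 14.08 = 98.1376 kJ
n = 5.96 / 342.3 = 0.01741 mol
q_rxn = −q_cal = -98.1376 kJ
ΔH = -98.1376 / 0.01741 = -5637 kJ/mol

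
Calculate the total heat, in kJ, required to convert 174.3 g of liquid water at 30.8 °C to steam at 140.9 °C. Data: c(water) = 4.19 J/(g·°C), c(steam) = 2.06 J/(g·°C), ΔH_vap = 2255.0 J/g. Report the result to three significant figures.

q1 (heat water 30.8→100.0 °C): 174.3 × 4.19 × 69.2 = 50538 J
q2 (vaporize at 100 °C): 174.3 × 2255.0 = 393047 J
q3 (heat steam 100.0→140.9 °C): 174.3 × 2.06 × 40.9 = 14685 J
Total: 50538 + 393047 + 14685 = 458270 J = 458 kJ

q = 458 kJ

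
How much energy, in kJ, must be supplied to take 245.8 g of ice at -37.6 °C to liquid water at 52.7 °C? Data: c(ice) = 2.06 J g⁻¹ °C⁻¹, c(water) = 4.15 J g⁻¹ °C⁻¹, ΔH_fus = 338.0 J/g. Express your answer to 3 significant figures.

q = 156 kJ

q1 (heat ice -37.6→0.0 °C): 245.8 × 2.06 × 37.6 = 19039 J
q2 (melt at 0 °C): 245.8 × 338.0 = 83080 J
q3 (heat water 0.0→52.7 °C): 245.8 × 4.15 × 52.7 = 53758 J
Total: 19039 + 83080 + 53758 = 155877 J = 156 kJ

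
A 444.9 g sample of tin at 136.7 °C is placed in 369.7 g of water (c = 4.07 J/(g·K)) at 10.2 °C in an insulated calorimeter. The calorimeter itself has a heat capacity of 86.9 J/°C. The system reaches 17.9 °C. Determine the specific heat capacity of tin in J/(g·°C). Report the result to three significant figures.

c = 0.232 J/(g·°C)

q_gained = (369.7 × 4.07 + 86.9) × (17.9 − 10.2) = 12260 J
q_lost = 444.9 × c × (136.7 − 17.9) = 52854.12 c
Set equal: c = 12260 / 52854.12 = 0.232 J/(g·°C)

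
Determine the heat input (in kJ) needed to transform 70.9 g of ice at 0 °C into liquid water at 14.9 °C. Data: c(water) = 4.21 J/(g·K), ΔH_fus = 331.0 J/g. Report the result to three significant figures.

q1 (melt at 0 °C): 70.9 × 331.0 = 23468 J
q2 (heat water 0.0→14.9 °C): 70.9 × 4.21 × 14.9 = 4447 J
Total: 23468 + 4447 = 27915 J = 27.9 kJ

q = 27.9 kJ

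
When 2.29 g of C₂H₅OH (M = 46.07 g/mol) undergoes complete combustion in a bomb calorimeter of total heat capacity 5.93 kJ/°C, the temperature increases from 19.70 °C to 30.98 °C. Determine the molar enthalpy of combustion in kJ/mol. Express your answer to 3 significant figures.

ΔT = 30.98 − 19.70 = 11.28 °C
q_cal = C_cal × ΔT = 5.93 × 11.28 = 66.8904 kJ
n = 2.29 / 46.07 = 0.04971 mol
q_rxn = −q_cal = -66.8904 kJ
ΔH = -66.8904 / 0.04971 = -1346 kJ/mol

ΔH = -1350 kJ/mol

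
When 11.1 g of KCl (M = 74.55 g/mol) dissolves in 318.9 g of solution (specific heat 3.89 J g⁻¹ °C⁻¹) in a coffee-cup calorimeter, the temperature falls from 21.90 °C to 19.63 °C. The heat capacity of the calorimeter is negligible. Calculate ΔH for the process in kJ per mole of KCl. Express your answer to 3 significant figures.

ΔH = 18.9 kJ/mol

|ΔT| = |19.63 − 21.90| = 2.27 °C
|q_surr| = (318.9 × 3.89) × 2.27 = 1240.521 × 2.27 = 2816 J
n(KCl) = 11.1 / 74.55 = 0.1489 mol
Temperature fell, so q_rxn = +|q_surr| = 2.816 kJ
ΔH = q_rxn / n = 18.91 kJ/mol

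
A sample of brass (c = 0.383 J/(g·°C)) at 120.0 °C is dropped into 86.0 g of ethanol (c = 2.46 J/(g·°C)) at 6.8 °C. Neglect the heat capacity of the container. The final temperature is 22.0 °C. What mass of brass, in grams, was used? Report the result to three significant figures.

q_gained = (86.0 × 2.46) × (22.0 − 6.8) = 3216 J
q_lost = m × 0.383 × (120.0 − 22.0) = 37.534 m
m = 3216 / 37.534 = 85.7 g

m = 85.7 g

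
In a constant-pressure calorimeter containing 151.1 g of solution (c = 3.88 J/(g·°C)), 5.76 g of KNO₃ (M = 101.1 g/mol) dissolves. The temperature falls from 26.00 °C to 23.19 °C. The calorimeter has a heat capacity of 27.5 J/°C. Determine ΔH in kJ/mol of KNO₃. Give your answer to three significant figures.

ΔH = 30.3 kJ/mol

|ΔT| = |23.19 − 26.00| = 2.81 °C
|q_surr| = (151.1 × 3.88 + 27.5) × 2.81 = 613.768 × 2.81 = 1725 J
n(KNO₃) = 5.76 / 101.1 = 0.05697 mol
Temperature fell, so q_rxn = +|q_surr| = 1.725 kJ
ΔH = q_rxn / n = 30.28 kJ/mol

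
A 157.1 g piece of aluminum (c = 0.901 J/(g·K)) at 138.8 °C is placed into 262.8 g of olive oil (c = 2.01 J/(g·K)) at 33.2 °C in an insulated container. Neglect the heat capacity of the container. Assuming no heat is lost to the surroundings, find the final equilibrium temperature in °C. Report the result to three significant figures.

Heat lost by aluminum = heat gained by olive oil.
(157.1)(0.901)(138.8 − T) = (262.8)(2.01)(T − 33.2)
141.5471 (138.8 − T) = 528.228 (T − 33.2)
19647 − 141.5471 T = 528.228 T − 17537
37184 = 669.7751 T
T = 55.52 °C

T_f = 55.5 °C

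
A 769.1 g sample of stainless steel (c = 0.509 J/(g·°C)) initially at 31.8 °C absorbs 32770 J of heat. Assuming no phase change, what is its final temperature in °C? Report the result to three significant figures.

T_f = 116 °C

ΔT = q / (m c) = 32770 / (769.1 × 0.509) = 83.71 °C
T_f = 31.8 + 83.71 = 115.51 °C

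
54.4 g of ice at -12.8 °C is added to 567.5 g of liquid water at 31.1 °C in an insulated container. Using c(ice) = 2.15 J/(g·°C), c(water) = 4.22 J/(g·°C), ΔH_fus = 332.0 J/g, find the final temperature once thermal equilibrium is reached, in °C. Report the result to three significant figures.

T_f = 20.9 °C

Heat to bring ice to 0 °C and melt it: q₁ = 54.4×2.15×12.8 + 54.4×332.0 = 19558 J
Heat the water can supply cooling to 0 °C: 567.5×4.22×31.1 = 74479.8 J > q₁, so all ice melts.
Energy balance: 567.5×4.22×(31.1 − T) = 19558 + 54.4×4.22×(T − 0)
2394.85(31.1 − T) = 19558 + 229.568 T
74479.8 − 19558 = 2624.418 T
T = 54921.8 / 2624.418 = 20.93 °C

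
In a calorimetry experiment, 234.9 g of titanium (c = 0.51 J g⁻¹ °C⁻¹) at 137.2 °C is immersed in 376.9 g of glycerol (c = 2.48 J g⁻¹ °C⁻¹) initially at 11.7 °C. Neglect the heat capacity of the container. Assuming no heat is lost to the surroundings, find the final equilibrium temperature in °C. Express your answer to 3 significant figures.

T_f = 26.0 °C

Heat lost by titanium = heat gained by glycerol.
(234.9)(0.51)(137.2 − T) = (376.9)(2.48)(T − 11.7)
119.799 (137.2 − T) = 934.712 (T − 11.7)
16436 − 119.799 T = 934.712 T − 10936
27372 = 1054.511 T
T = 25.96 °C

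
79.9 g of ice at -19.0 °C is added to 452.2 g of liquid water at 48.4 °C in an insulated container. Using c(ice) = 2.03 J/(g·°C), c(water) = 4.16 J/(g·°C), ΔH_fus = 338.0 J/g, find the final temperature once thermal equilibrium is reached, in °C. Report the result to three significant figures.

Heat to bring ice to 0 °C and melt it: q₁ = 79.9×2.03×19.0 + 79.9×338.0 = 30088 J
Heat the water can supply cooling to 0 °C: 452.2×4.16×48.4 = 91047.8 J > q₁, so all ice melts.
Energy balance: 452.2×4.16×(48.4 − T) = 30088 + 79.9×4.16×(T − 0)
1881.152(48.4 − T) = 30088 + 332.384 T
91047.8 − 30088 = 2213.536 T
T = 60959.8 / 2213.536 = 27.54 °C

T_f = 27.5 °C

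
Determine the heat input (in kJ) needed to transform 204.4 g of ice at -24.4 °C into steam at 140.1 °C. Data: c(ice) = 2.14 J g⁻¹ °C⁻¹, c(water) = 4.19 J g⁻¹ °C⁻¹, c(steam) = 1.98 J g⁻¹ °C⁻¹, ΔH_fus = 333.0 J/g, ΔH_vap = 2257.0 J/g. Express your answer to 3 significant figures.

q = 642 kJ

q1 (heat ice -24.4→0.0 °C): 204.4 × 2.14 × 24.4 = 10673 J
q2 (melt at 0 °C): 204.4 × 333.0 = 68065 J
q3 (heat water 0.0→100.0 °C): 204.4 × 4.19 × 100.0 = 85644 J
q4 (vaporize at 100 °C): 204.4 × 2257.0 = 461331 J
q5 (heat steam 100.0→140.1 °C): 204.4 × 1.98 × 40.1 = 16229 J
Total: 10673 + 68065 + 85644 + 461331 + 16229 = 641942 J = 642 kJ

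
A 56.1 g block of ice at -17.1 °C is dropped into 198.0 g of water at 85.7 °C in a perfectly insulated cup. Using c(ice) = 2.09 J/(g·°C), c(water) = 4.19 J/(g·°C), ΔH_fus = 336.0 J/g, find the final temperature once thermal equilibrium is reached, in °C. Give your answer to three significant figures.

T_f = 47.2 °C

Heat to bring ice to 0 °C and melt it: q₁ = 56.1×2.09×17.1 + 56.1×336.0 = 20855 J
Heat the water can supply cooling to 0 °C: 198.0×4.19×85.7 = 71098.4 J > q₁, so all ice melts.
Energy balance: 198.0×4.19×(85.7 − T) = 20855 + 56.1×4.19×(T − 0)
829.62(85.7 − T) = 20855 + 235.059 T
71098.4 − 20855 = 1064.679 T
T = 50243.4 / 1064.679 = 47.19 °C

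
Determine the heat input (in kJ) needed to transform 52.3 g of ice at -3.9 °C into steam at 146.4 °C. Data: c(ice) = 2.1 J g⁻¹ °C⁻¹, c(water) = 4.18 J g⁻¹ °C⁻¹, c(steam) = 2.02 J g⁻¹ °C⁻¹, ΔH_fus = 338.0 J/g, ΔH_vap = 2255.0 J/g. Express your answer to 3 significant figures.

q = 163 kJ

q1 (heat ice -3.9→0.0 °C): 52.3 × 2.1 × 3.9 = 428 J
q2 (melt at 0 °C): 52.3 × 338.0 = 17677 J
q3 (heat water 0.0→100.0 °C): 52.3 × 4.18 × 100.0 = 21861 J
q4 (vaporize at 100 °C): 52.3 × 2255.0 = 117937 J
q5 (heat steam 100.0→146.4 °C): 52.3 × 2.02 × 46.4 = 4902 J
Total: 428 + 17677 + 21861 + 117937 + 4902 = 162805 J = 163 kJ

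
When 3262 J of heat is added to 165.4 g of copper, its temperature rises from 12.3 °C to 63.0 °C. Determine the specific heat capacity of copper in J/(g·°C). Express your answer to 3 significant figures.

c = q / (m ΔT) = 3262 / (165.4 × 50.7)
c = 3262 / 8385.78 = 0.389 J/(g·°C)

c = 0.389 J/(g·°C)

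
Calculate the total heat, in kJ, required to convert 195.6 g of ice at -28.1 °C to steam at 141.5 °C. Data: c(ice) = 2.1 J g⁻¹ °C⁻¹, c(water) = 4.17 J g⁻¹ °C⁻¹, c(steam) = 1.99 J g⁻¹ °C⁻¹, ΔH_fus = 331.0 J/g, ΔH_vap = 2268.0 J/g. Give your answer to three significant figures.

q = 618 kJ

q1 (heat ice -28.1→0.0 °C): 195.6 × 2.1 × 28.1 = 11542 J
q2 (melt at 0 °C): 195.6 × 331.0 = 64744 J
q3 (heat water 0.0→100.0 °C): 195.6 × 4.17 × 100.0 = 81565 J
q4 (vaporize at 100 °C): 195.6 × 2268.0 = 443621 J
q5 (heat steam 100.0→141.5 °C): 195.6 × 1.99 × 41.5 = 16154 J
Total: 11542 + 64744 + 81565 + 443621 + 16154 = 617626 J = 618 kJ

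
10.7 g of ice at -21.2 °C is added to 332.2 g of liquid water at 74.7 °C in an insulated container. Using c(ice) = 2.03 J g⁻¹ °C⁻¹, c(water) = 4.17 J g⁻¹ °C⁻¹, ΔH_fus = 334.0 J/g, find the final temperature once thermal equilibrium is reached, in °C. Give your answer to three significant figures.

Heat to bring ice to 0 °C and melt it: q₁ = 10.7×2.03×21.2 + 10.7×334.0 = 4034.3 J
Heat the water can supply cooling to 0 °C: 332.2×4.17×74.7 = 103480 J > q₁, so all ice melts.
Energy balance: 332.2×4.17×(74.7 − T) = 4034.3 + 10.7×4.17×(T − 0)
1385.274(74.7 − T) = 4034.3 + 44.619 T
103480 − 4034.3 = 1429.893 T
T = 99445.7 / 1429.893 = 69.548 °C

T_f = 69.5 °C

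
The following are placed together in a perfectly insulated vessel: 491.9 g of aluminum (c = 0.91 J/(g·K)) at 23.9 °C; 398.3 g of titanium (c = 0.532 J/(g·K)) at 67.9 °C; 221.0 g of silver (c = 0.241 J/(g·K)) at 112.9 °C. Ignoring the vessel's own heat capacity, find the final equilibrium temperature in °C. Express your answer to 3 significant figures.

T_f = 43.6 °C

Σ mᵢcᵢ(T − Tᵢ) = 0  ⇒  T = Σ mᵢcᵢTᵢ / Σ mᵢcᵢ
Σ mᵢcᵢ = 491.9×0.91 + 398.3×0.532 + 221.0×0.241 = 712.7856
Σ mᵢcᵢTᵢ = 447.629×23.9 + 211.8956×67.9 + 53.261×112.9 = 31099
T = 31099 / 712.7856 = 43.63 °C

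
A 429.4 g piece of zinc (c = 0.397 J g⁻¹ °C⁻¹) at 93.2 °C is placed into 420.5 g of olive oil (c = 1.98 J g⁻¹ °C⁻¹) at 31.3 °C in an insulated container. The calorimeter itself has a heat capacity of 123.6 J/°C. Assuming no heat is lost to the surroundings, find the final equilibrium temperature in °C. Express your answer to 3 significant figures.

T_f = 40.7 °C

Heat lost by zinc = heat gained by olive oil + calorimeter.
(429.4)(0.397)(93.2 − T) = [(420.5)(1.98) + 123.6](T − 31.3)
170.4718 (93.2 − T) = 956.19 (T − 31.3)
15888 − 170.4718 T = 956.19 T − 29929
45817 = 1126.6618 T
T = 40.67 °C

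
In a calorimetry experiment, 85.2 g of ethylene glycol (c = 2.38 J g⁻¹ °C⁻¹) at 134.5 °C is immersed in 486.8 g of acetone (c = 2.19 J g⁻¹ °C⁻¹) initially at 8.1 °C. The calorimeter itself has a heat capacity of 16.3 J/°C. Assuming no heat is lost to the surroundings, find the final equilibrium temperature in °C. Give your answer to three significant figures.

Heat lost by ethylene glycol = heat gained by acetone + calorimeter.
(85.2)(2.38)(134.5 − T) = [(486.8)(2.19) + 16.3](T − 8.1)
202.776 (134.5 − T) = 1082.392 (T − 8.1)
27273 − 202.776 T = 1082.392 T − 8767.4
36040.4 = 1285.168 T
T = 28.04 °C

T_f = 28.0 °C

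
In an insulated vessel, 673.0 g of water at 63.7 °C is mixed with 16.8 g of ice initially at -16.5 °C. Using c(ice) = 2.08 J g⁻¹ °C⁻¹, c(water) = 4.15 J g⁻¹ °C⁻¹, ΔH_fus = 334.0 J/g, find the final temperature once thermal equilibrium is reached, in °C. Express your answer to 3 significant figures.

Heat to bring ice to 0 °C and melt it: q₁ = 16.8×2.08×16.5 + 16.8×334.0 = 6187.8 J
Heat the water can supply cooling to 0 °C: 673.0×4.15×63.7 = 177911 J > q₁, so all ice melts.
Energy balance: 673.0×4.15×(63.7 − T) = 6187.8 + 16.8×4.15×(T − 0)
2792.95(63.7 − T) = 6187.8 + 69.72 T
177911 − 6187.8 = 2862.67 T
T = 171723.2 / 2862.67 = 59.99 °C

T_f = 60.0 °C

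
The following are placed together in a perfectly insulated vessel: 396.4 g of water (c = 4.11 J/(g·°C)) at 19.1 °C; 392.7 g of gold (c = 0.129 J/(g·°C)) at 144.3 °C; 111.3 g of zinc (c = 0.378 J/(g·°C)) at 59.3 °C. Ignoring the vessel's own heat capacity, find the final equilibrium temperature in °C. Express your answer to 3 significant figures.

Σ mᵢcᵢ(T − Tᵢ) = 0  ⇒  T = Σ mᵢcᵢTᵢ / Σ mᵢcᵢ
Σ mᵢcᵢ = 396.4×4.11 + 392.7×0.129 + 111.3×0.378 = 1721.9337
Σ mᵢcᵢTᵢ = 1629.204×19.1 + 50.6583×144.3 + 42.0714×59.3 = 40923
T = 40923 / 1721.9337 = 23.77 °C

T_f = 23.8 °C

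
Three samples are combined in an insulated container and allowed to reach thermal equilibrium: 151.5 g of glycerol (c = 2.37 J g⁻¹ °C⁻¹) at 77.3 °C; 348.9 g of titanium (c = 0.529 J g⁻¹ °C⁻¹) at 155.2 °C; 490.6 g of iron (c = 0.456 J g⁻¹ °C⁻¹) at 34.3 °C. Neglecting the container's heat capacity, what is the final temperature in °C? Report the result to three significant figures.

Σ mᵢcᵢ(T − Tᵢ) = 0  ⇒  T = Σ mᵢcᵢTᵢ / Σ mᵢcᵢ
Σ mᵢcᵢ = 151.5×2.37 + 348.9×0.529 + 490.6×0.456 = 767.3367
Σ mᵢcᵢTᵢ = 359.055×77.3 + 184.5681×155.2 + 223.7136×34.3 = 64073
T = 64073 / 767.3367 = 83.50 °C

T_f = 83.5 °C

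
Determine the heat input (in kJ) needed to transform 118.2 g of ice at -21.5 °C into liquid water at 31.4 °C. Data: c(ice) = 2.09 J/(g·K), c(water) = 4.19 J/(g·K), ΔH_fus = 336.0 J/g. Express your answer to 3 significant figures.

q = 60.6 kJ

q1 (heat ice -21.5→0.0 °C): 118.2 × 2.09 × 21.5 = 5311 J
q2 (melt at 0 °C): 118.2 × 336.0 = 39715 J
q3 (heat water 0.0→31.4 °C): 118.2 × 4.19 × 31.4 = 15551 J
Total: 5311 + 39715 + 15551 = 60577 J = 60.6 kJ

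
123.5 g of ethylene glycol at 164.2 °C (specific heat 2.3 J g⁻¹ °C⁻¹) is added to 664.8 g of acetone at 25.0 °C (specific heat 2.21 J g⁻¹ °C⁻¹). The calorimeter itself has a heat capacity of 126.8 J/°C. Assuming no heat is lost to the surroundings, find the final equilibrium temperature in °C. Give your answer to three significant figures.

T_f = 46.0 °C

Heat lost by ethylene glycol = heat gained by acetone + calorimeter.
(123.5)(2.3)(164.2 − T) = [(664.8)(2.21) + 126.8](T − 25.0)
284.05 (164.2 − T) = 1596.008 (T − 25.0)
46641 − 284.05 T = 1596.008 T − 39900
86541 = 1880.058 T
T = 46.03 °C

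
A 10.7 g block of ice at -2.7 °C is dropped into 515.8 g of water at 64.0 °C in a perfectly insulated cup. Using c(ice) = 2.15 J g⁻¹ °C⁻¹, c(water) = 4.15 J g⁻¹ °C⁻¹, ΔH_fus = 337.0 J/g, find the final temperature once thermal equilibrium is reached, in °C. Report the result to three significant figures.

T_f = 61.0 °C

Heat to bring ice to 0 °C and melt it: q₁ = 10.7×2.15×2.7 + 10.7×337.0 = 3668.0 J
Heat the water can supply cooling to 0 °C: 515.8×4.15×64.0 = 136996 J > q₁, so all ice melts.
Energy balance: 515.8×4.15×(64.0 − T) = 3668.0 + 10.7×4.15×(T − 0)
2140.57(64.0 − T) = 3668.0 + 44.405 T
136996 − 3668.0 = 2184.975 T
T = 133328.0 / 2184.975 = 61.02 °C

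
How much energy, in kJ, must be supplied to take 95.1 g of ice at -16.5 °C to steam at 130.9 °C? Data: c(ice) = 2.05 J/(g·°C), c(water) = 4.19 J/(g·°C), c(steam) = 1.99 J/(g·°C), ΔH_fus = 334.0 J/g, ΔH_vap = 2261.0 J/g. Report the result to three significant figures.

q = 296 kJ

q1 (heat ice -16.5→0.0 °C): 95.1 × 2.05 × 16.5 = 3217 J
q2 (melt at 0 °C): 95.1 × 334.0 = 31763 J
q3 (heat water 0.0→100.0 °C): 95.1 × 4.19 × 100.0 = 39847 J
q4 (vaporize at 100 °C): 95.1 × 2261.0 = 215021 J
q5 (heat steam 100.0→130.9 °C): 95.1 × 1.99 × 30.9 = 5848 J
Total: 3217 + 31763 + 39847 + 215021 + 5848 = 295696 J = 296 kJ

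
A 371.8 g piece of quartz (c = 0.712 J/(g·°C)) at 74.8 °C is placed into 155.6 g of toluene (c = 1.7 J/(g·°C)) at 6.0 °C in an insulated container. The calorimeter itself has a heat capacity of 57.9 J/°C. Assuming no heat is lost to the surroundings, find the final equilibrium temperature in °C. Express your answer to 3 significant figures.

Heat lost by quartz = heat gained by toluene + calorimeter.
(371.8)(0.712)(74.8 − T) = [(155.6)(1.7) + 57.9](T − 6.0)
264.7216 (74.8 − T) = 322.42 (T − 6.0)
19801 − 264.7216 T = 322.42 T − 1934.5
21735.5 = 587.1416 T
T = 37.02 °C

T_f = 37.0 °C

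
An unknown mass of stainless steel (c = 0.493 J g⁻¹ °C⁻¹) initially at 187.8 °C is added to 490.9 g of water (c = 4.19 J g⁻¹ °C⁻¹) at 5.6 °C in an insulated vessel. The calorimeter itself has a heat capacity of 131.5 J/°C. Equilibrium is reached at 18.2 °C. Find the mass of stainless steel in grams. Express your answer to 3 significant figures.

q_gained = (490.9 × 4.19 + 131.5) × (18.2 − 5.6) = 27570 J
q_lost = m × 0.493 × (187.8 − 18.2) = 83.6128 m
m = 27570 / 83.6128 = 330 g

m = 330 g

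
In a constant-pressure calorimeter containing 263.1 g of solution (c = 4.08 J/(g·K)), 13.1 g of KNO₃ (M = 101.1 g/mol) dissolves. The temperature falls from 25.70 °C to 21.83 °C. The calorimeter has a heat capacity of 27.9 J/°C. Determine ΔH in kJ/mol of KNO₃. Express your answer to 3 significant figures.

ΔH = 32.9 kJ/mol

|ΔT| = |21.83 − 25.70| = 3.87 °C
|q_surr| = (263.1 × 4.08 + 27.9) × 3.87 = 1101.348 × 3.87 = 4262 J
n(KNO₃) = 13.1 / 101.1 = 0.1296 mol
Temperature fell, so q_rxn = +|q_surr| = 4.262 kJ
ΔH = q_rxn / n = 32.89 kJ/mol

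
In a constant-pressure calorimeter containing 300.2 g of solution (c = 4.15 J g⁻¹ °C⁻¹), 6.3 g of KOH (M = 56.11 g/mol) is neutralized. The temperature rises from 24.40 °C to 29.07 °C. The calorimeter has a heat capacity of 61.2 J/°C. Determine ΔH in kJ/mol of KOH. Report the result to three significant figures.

ΔH = -54.4 kJ/mol

|ΔT| = |29.07 − 24.40| = 4.67 °C
|q_surr| = (300.2 × 4.15 + 61.2) × 4.67 = 1307.03 × 4.67 = 6104 J
n(KOH) = 6.3 / 56.11 = 0.1123 mol
Temperature rose, so q_rxn = −|q_surr| = -6.104 kJ
ΔH = q_rxn / n = -54.35 kJ/mol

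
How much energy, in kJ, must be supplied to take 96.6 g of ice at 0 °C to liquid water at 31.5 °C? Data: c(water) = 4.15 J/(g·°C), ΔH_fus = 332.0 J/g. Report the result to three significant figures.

q = 44.7 kJ

q1 (melt at 0 °C): 96.6 × 332.0 = 32071 J
q2 (heat water 0.0→31.5 °C): 96.6 × 4.15 × 31.5 = 12628 J
Total: 32071 + 12628 = 44699 J = 44.7 kJ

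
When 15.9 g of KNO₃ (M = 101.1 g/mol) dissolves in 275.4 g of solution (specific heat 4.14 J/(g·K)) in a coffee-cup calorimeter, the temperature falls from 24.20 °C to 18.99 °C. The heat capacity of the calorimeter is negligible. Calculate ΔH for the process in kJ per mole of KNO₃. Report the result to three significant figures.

ΔH = 37.8 kJ/mol

|ΔT| = |18.99 − 24.20| = 5.21 °C
|q_surr| = (275.4 × 4.14) × 5.21 = 1140.156 × 5.21 = 5940 J
n(KNO₃) = 15.9 / 101.1 = 0.1573 mol
Temperature fell, so q_rxn = +|q_surr| = 5.940 kJ
ΔH = q_rxn / n = 37.76 kJ/mol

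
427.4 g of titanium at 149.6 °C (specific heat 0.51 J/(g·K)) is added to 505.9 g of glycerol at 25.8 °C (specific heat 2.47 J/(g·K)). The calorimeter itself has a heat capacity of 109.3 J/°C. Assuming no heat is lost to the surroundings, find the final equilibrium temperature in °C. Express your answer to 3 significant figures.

T_f = 42.9 °C

Heat lost by titanium = heat gained by glycerol + calorimeter.
(427.4)(0.51)(149.6 − T) = [(505.9)(2.47) + 109.3](T − 25.8)
217.974 (149.6 − T) = 1358.873 (T − 25.8)
32609 − 217.974 T = 1358.873 T − 35059
67668 = 1576.847 T
T = 42.91 °C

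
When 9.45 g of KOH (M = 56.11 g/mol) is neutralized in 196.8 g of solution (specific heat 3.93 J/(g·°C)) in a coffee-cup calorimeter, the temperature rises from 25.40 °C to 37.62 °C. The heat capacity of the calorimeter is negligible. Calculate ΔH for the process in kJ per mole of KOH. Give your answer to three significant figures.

|ΔT| = |37.62 − 25.40| = 12.22 °C
|q_surr| = (196.8 × 3.93) × 12.22 = 773.424 × 12.22 = 9451 J
n(KOH) = 9.45 / 56.11 = 0.1684 mol
Temperature rose, so q_rxn = −|q_surr| = -9.451 kJ
ΔH = q_rxn / n = -56.12 kJ/mol

ΔH = -56.1 kJ/mol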